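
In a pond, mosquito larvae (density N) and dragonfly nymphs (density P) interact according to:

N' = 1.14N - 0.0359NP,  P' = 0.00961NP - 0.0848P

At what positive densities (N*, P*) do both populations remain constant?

N* ≈ 8.82, P* ≈ 31.8

Set dP/dt = 0 with P > 0: 0.00961N - 0.0848 = 0, so N* = 0.0848/0.00961 = 8.82.
Set dN/dt = 0 with N > 0: 1.14 - 0.0359P = 0, so P* = 1.14/0.0359 = 31.8.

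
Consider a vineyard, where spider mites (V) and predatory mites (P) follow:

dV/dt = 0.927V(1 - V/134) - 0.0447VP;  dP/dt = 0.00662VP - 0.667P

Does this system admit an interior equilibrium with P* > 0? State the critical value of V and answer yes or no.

Threshold V = 101; K > 101, so yes, the predator persists.

The predator equation gives dP/dt > 0 only when V > 0.667/0.00662 = 101.
Without the predator, V → K = 134. Since 134 > 101, the predator can invade and persist.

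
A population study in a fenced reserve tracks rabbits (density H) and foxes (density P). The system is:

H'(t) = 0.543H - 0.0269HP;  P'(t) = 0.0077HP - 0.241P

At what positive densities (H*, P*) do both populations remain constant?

Set dP/dt = 0 with P > 0: 0.0077H - 0.241 = 0, so H* = 0.241/0.0077 = 31.3.
Set dH/dt = 0 with H > 0: 0.543 - 0.0269P = 0, so P* = 0.543/0.0269 = 20.2.

H* ≈ 31.3, P* ≈ 20.2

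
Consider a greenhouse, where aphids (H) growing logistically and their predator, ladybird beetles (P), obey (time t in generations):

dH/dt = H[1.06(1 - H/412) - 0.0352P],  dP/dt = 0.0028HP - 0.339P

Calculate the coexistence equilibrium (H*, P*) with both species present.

H* ≈ 121, P* ≈ 21.3

From dP/dt = 0 with P > 0: 0.0028H* = 0.339, so H* = 121.
Substitute into dH/dt = 0: 1.06(1 - 121/412) = 0.0352P*.
The bracket is 0.706, giving P* = 0.749/0.0352 = 21.3.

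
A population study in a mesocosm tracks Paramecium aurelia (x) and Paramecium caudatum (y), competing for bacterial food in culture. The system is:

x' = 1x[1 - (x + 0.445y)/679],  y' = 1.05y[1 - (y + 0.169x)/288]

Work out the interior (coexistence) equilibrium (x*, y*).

x* ≈ 596, y* ≈ 187

Setting both brackets to zero gives the nullclines x + 0.445y = 679 and 0.169x + y = 288.
Substituting y = 288 - 0.169x into the first: x(1 - 0.445·0.169) = 679 - 0.445·288.
So x* = 551/0.925 = 596, and then y* = 288 - 0.169·596 = 187.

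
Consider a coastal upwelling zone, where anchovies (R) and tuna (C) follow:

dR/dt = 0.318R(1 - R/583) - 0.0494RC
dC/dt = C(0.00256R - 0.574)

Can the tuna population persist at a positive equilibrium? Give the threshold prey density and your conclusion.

Threshold R = 224; K > 224, so yes, the predator persists.

The predator equation gives dC/dt > 0 only when R > 0.574/0.00256 = 224.
Without the predator, R → K = 583. Since 583 > 224, the predator can invade and persist.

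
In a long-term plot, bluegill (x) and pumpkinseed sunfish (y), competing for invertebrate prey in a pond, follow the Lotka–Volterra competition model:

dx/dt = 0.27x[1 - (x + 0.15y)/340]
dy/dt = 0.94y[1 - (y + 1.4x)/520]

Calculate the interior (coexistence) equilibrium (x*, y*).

x* ≈ 332, y* ≈ 55.7

Setting both brackets to zero gives the nullclines x + 0.15y = 340 and 1.4x + y = 520.
Substituting y = 520 - 1.4x into the first: x(1 - 0.15·1.4) = 340 - 0.15·520.
So x* = 262/0.79 = 332, and then y* = 520 - 1.4·332 = 55.7.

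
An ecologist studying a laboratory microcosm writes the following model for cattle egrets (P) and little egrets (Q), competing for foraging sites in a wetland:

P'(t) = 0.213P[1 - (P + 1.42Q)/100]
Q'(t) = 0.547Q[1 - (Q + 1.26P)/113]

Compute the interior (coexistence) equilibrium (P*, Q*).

Setting both brackets to zero gives the nullclines P + 1.42Q = 100 and 1.26P + Q = 113.
Substituting Q = 113 - 1.26P into the first: P(1 - 1.42·1.26) = 100 - 1.42·113.
So P* = -60.5/-0.789 = 76.6, and then Q* = 113 - 1.26·76.6 = 16.5.

P* ≈ 76.6, Q* ≈ 16.5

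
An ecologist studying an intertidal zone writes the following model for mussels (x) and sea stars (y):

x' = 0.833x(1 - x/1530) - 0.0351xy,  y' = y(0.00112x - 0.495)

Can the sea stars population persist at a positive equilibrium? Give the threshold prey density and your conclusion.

The predator equation gives dy/dt > 0 only when x > 0.495/0.00112 = 442.
Without the predator, x → K = 1530. Since 1530 > 442, the predator can invade and persist.

Threshold x = 442; K > 442, so yes, the predator persists.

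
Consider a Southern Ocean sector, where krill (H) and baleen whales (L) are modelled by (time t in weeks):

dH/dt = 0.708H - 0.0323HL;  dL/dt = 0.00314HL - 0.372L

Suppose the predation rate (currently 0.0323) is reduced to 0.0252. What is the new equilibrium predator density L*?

L* ≈ 28.1

At the interior fixed point, setting dH/dt = 0 with H > 0 fixes L* = (prey growth rate)/(HL coefficient) — independent of the other coefficients.
With the change, L* = 0.708/0.0252 = 28.1; it rises from 21.9.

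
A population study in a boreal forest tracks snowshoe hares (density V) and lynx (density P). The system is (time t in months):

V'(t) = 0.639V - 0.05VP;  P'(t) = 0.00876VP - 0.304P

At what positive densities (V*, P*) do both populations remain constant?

V* ≈ 34.7, P* ≈ 12.8

Set dP/dt = 0 with P > 0: 0.00876V - 0.304 = 0, so V* = 0.304/0.00876 = 34.7.
Set dV/dt = 0 with V > 0: 0.639 - 0.05P = 0, so P* = 0.639/0.05 = 12.8.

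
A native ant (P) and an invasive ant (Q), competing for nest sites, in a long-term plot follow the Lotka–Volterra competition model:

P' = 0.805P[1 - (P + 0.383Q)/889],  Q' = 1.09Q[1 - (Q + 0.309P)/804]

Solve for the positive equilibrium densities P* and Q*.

P* ≈ 659, Q* ≈ 600

Setting both brackets to zero gives the nullclines P + 0.383Q = 889 and 0.309P + Q = 804.
Substituting Q = 804 - 0.309P into the first: P(1 - 0.383·0.309) = 889 - 0.383·804.
So P* = 581/0.882 = 659, and then Q* = 804 - 0.309·659 = 600.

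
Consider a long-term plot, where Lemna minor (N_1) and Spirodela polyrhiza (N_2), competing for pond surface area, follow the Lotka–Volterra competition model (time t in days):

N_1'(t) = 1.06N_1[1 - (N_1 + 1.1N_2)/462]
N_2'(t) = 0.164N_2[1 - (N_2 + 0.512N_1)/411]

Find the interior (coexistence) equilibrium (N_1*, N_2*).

Setting both brackets to zero gives the nullclines N_1 + 1.1N_2 = 462 and 0.512N_1 + N_2 = 411.
Substituting N_2 = 411 - 0.512N_1 into the first: N_1(1 - 1.1·0.512) = 462 - 1.1·411.
So N_1* = 9.9/0.437 = 22.7, and then N_2* = 411 - 0.512·22.7 = 399.

N_1* ≈ 22.7, N_2* ≈ 399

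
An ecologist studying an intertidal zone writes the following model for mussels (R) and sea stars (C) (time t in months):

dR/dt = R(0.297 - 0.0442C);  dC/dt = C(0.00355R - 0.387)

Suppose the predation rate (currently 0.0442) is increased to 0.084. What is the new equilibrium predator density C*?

At the interior fixed point, setting dR/dt = 0 with R > 0 fixes C* = (prey growth rate)/(RC coefficient) — independent of the other coefficients.
With the change, C* = 0.297/0.084 = 3.54; it falls from 6.72.

C* ≈ 3.54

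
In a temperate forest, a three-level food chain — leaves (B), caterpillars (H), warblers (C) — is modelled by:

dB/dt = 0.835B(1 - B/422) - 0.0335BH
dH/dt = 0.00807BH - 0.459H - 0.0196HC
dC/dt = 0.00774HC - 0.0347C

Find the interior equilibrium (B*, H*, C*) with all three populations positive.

From dC/dt = 0: 0.00774H* = 0.0347, so H* = 4.48.
From dB/dt = 0: 0.835(1 - B*/422) = 0.0335·4.48, giving B* = 422·(1 - 0.18) = 346.
From dH/dt = 0: 0.00807·346 - 0.459 = 0.0196C*, so C* = 2.33/0.0196 = 119.

B* ≈ 346, H* ≈ 4.48, C* ≈ 119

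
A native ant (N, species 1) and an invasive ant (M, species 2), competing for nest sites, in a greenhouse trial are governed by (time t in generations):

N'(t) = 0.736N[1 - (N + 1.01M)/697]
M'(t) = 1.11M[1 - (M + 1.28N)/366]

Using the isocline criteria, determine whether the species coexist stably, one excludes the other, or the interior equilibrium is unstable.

species 1 excludes species 2

Compare the nullcline intercepts: K1/α12 = 697/1.01 = 690 > K2 = 366; K2/α21 = 366/1.28 = 286 < K1 = 697.
Since the inequalities point opposite ways, species 1 can invade but species 2 cannot.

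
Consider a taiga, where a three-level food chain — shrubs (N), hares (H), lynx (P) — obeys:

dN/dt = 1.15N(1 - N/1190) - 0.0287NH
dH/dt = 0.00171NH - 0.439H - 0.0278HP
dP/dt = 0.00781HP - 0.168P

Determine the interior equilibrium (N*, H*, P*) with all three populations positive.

N* ≈ 551, H* ≈ 21.5, P* ≈ 18.1

From dP/dt = 0: 0.00781H* = 0.168, so H* = 21.5.
From dN/dt = 0: 1.15(1 - N*/1190) = 0.0287·21.5, giving N* = 1190·(1 - 0.537) = 551.
From dH/dt = 0: 0.00171·551 - 0.439 = 0.0278P*, so P* = 0.503/0.0278 = 18.1.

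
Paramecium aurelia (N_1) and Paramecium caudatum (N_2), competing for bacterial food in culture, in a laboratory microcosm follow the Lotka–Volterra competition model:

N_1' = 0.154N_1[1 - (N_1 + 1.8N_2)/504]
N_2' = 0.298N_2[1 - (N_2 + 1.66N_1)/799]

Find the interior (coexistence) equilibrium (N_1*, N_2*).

Setting both brackets to zero gives the nullclines N_1 + 1.8N_2 = 504 and 1.66N_1 + N_2 = 799.
Substituting N_2 = 799 - 1.66N_1 into the first: N_1(1 - 1.8·1.66) = 504 - 1.8·799.
So N_1* = -934/-1.99 = 470, and then N_2* = 799 - 1.66·470 = 18.9.

N_1* ≈ 470, N_2* ≈ 18.9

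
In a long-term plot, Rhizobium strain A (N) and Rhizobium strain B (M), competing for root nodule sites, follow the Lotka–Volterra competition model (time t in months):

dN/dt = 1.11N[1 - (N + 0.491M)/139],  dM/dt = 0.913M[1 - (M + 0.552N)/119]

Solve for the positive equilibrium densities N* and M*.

Setting both brackets to zero gives the nullclines N + 0.491M = 139 and 0.552N + M = 119.
Substituting M = 119 - 0.552N into the first: N(1 - 0.491·0.552) = 139 - 0.491·119.
So N* = 80.6/0.729 = 111, and then M* = 119 - 0.552·111 = 58.

N* ≈ 111, M* ≈ 58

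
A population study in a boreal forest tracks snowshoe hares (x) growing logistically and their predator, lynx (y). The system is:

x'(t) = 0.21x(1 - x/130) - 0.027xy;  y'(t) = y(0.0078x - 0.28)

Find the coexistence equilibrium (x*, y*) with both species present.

x* ≈ 35.9, y* ≈ 5.63

From dy/dt = 0 with y > 0: 0.0078x* = 0.28, so x* = 35.9.
Substitute into dx/dt = 0: 0.21(1 - 35.9/130) = 0.027y*.
The bracket is 0.724, giving y* = 0.152/0.027 = 5.63.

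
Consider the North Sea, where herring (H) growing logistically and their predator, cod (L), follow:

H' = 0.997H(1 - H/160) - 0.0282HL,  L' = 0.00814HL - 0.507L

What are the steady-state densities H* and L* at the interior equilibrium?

From dL/dt = 0 with L > 0: 0.00814H* = 0.507, so H* = 62.3.
Substitute into dH/dt = 0: 0.997(1 - 62.3/160) = 0.0282L*.
The bracket is 0.611, giving L* = 0.609/0.0282 = 21.6.

H* ≈ 62.3, L* ≈ 21.6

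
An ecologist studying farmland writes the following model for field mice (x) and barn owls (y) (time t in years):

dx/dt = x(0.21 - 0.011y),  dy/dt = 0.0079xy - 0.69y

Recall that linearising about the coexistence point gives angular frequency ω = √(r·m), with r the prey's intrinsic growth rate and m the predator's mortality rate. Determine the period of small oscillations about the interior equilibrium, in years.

Here r = 0.21 and m = 0.69, so r·m = 0.145.
ω = √0.145 = 0.381 per year, hence T = 2π/ω ≈ 16.5 years.

T ≈ 16.5 years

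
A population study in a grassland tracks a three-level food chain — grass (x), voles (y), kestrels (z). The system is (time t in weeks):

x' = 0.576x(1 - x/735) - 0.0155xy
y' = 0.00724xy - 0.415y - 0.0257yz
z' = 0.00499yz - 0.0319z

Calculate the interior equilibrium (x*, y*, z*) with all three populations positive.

From dz/dt = 0: 0.00499y* = 0.0319, so y* = 6.39.
From dx/dt = 0: 0.576(1 - x*/735) = 0.0155·6.39, giving x* = 735·(1 - 0.172) = 609.
From dy/dt = 0: 0.00724·609 - 0.415 = 0.0257z*, so z* = 3.99/0.0257 = 155.

x* ≈ 609, y* ≈ 6.39, z* ≈ 155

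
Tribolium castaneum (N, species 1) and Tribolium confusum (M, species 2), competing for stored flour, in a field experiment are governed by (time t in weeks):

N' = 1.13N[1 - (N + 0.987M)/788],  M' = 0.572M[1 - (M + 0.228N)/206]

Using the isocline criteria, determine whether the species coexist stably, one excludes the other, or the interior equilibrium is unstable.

Compare the nullcline intercepts: K1/α12 = 788/0.987 = 798 > K2 = 206; K2/α21 = 206/0.228 = 904 > K1 = 788.
Since both inequalities hold, each species can invade when rare, so the interior equilibrium is stable.

stable coexistence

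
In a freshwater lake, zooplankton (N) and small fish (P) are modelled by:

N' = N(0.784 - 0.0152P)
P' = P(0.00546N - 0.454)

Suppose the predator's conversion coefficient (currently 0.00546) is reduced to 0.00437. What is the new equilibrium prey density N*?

At the interior fixed point, setting dP/dt = 0 with P > 0 fixes N* = (predator death rate)/(NP coefficient) — independent of the other coefficients.
With the change, N* = 0.454/0.00437 = 104; it rises from 83.2.

N* ≈ 104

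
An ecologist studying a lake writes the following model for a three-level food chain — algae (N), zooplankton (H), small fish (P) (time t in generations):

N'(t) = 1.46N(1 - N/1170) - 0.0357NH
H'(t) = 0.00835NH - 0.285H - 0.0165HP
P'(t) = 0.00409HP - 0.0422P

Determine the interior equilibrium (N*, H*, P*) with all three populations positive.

From dP/dt = 0: 0.00409H* = 0.0422, so H* = 10.3.
From dN/dt = 0: 1.46(1 - N*/1170) = 0.0357·10.3, giving N* = 1170·(1 - 0.252) = 875.
From dH/dt = 0: 0.00835·875 - 0.285 = 0.0165P*, so P* = 7.02/0.0165 = 425.

N* ≈ 875, H* ≈ 10.3, P* ≈ 425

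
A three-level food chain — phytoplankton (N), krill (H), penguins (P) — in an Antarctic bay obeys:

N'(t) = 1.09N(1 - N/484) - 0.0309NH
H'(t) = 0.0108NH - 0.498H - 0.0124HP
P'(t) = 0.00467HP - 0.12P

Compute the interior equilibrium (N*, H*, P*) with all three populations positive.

From dP/dt = 0: 0.00467H* = 0.12, so H* = 25.7.
From dN/dt = 0: 1.09(1 - N*/484) = 0.0309·25.7, giving N* = 484·(1 - 0.728) = 131.
From dH/dt = 0: 0.0108·131 - 0.498 = 0.0124P*, so P* = 0.921/0.0124 = 74.3.

N* ≈ 131, H* ≈ 25.7, P* ≈ 74.3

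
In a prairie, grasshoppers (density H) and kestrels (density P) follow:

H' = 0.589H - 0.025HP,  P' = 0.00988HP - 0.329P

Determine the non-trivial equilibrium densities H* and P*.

H* ≈ 33.3, P* ≈ 23.6

Set dP/dt = 0 with P > 0: 0.00988H - 0.329 = 0, so H* = 0.329/0.00988 = 33.3.
Set dH/dt = 0 with H > 0: 0.589 - 0.025P = 0, so P* = 0.589/0.025 = 23.6.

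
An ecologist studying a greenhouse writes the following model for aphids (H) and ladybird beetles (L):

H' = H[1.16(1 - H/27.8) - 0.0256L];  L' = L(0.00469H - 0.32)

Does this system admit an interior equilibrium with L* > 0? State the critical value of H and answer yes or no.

The predator equation gives dL/dt > 0 only when H > 0.32/0.00469 = 68.2.
Without the predator, H → K = 27.8. Since 27.8 < 68.2, the predator cannot invade.

Threshold H = 68.2; K < 68.2, so no, the predator goes extinct.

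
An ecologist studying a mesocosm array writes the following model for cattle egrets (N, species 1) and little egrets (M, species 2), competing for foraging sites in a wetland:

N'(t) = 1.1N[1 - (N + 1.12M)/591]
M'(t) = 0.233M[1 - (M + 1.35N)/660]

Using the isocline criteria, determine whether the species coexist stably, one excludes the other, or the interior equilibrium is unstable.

Compare the nullcline intercepts: K1/α12 = 591/1.12 = 528 < K2 = 660; K2/α21 = 660/1.35 = 489 < K1 = 591.
Since both are reversed, neither can invade when rare; the interior point is a saddle.

unstable coexistence (outcome depends on initial conditions)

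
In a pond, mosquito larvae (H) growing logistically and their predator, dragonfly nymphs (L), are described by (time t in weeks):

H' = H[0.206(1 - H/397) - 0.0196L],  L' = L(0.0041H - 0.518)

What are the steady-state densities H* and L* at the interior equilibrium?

From dL/dt = 0 with L > 0: 0.0041H* = 0.518, so H* = 126.
Substitute into dH/dt = 0: 0.206(1 - 126/397) = 0.0196L*.
The bracket is 0.682, giving L* = 0.14/0.0196 = 7.17.

H* ≈ 126, L* ≈ 7.17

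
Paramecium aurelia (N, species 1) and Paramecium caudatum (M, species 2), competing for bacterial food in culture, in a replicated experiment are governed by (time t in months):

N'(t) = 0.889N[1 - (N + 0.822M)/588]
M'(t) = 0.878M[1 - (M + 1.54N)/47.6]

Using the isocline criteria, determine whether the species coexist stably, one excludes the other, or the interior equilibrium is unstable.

species 1 excludes species 2

Compare the nullcline intercepts: K1/α12 = 588/0.822 = 715 > K2 = 47.6; K2/α21 = 47.6/1.54 = 30.9 < K1 = 588.
Since the inequalities point opposite ways, species 1 can invade but species 2 cannot.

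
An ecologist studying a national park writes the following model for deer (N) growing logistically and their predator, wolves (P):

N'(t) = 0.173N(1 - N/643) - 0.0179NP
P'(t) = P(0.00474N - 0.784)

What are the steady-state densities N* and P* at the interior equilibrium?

From dP/dt = 0 with P > 0: 0.00474N* = 0.784, so N* = 165.
Substitute into dN/dt = 0: 0.173(1 - 165/643) = 0.0179P*.
The bracket is 0.743, giving P* = 0.128/0.0179 = 7.18.

N* ≈ 165, P* ≈ 7.18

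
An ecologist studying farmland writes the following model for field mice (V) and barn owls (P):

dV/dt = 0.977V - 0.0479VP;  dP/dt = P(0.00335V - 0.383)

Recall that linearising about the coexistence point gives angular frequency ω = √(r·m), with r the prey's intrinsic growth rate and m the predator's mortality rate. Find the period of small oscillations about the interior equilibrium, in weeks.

T ≈ 10.3 weeks

Here r = 0.977 and m = 0.383, so r·m = 0.374.
ω = √0.374 = 0.612 per week, hence T = 2π/ω ≈ 10.3 weeks.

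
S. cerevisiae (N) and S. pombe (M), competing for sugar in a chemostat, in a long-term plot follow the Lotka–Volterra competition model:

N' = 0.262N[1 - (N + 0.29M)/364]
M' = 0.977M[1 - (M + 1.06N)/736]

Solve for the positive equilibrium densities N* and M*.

N* ≈ 217, M* ≈ 506

Setting both brackets to zero gives the nullclines N + 0.29M = 364 and 1.06N + M = 736.
Substituting M = 736 - 1.06N into the first: N(1 - 0.29·1.06) = 364 - 0.29·736.
So N* = 151/0.693 = 217, and then M* = 736 - 1.06·217 = 506.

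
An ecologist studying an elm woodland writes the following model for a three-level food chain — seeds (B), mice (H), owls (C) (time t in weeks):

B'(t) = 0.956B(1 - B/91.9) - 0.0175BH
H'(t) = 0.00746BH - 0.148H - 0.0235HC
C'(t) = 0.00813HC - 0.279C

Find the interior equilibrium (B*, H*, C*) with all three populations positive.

From dC/dt = 0: 0.00813H* = 0.279, so H* = 34.3.
From dB/dt = 0: 0.956(1 - B*/91.9) = 0.0175·34.3, giving B* = 91.9·(1 - 0.628) = 34.2.
From dH/dt = 0: 0.00746·34.2 - 0.148 = 0.0235C*, so C* = 0.107/0.0235 = 4.55.

B* ≈ 34.2, H* ≈ 34.3, C* ≈ 4.55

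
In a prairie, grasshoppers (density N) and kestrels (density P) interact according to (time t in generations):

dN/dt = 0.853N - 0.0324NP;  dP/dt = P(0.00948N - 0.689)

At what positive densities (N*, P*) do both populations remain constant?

N* ≈ 72.7, P* ≈ 26.3

Set dP/dt = 0 with P > 0: 0.00948N - 0.689 = 0, so N* = 0.689/0.00948 = 72.7.
Set dN/dt = 0 with N > 0: 0.853 - 0.0324P = 0, so P* = 0.853/0.0324 = 26.3.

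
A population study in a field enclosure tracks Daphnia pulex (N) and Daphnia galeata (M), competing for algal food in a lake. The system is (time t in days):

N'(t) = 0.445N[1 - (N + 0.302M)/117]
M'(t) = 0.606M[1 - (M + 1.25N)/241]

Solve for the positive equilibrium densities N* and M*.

Setting both brackets to zero gives the nullclines N + 0.302M = 117 and 1.25N + M = 241.
Substituting M = 241 - 1.25N into the first: N(1 - 0.302·1.25) = 117 - 0.302·241.
So N* = 44.2/0.623 = 71, and then M* = 241 - 1.25·71 = 152.

N* ≈ 71, M* ≈ 152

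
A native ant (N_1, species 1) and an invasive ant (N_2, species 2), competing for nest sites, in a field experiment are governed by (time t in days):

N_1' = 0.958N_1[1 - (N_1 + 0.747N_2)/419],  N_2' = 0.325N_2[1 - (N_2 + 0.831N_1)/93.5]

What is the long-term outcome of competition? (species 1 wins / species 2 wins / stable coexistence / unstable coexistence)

Compare the nullcline intercepts: K1/α12 = 419/0.747 = 561 > K2 = 93.5; K2/α21 = 93.5/0.831 = 113 < K1 = 419.
Since the inequalities point opposite ways, species 1 can invade but species 2 cannot.

species 1 excludes species 2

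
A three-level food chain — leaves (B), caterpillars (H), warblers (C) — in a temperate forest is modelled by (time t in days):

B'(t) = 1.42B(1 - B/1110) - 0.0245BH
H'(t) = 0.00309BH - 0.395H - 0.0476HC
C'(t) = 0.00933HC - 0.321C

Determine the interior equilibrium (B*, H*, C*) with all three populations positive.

B* ≈ 451, H* ≈ 34.4, C* ≈ 21

From dC/dt = 0: 0.00933H* = 0.321, so H* = 34.4.
From dB/dt = 0: 1.42(1 - B*/1110) = 0.0245·34.4, giving B* = 1110·(1 - 0.594) = 451.
From dH/dt = 0: 0.00309·451 - 0.395 = 0.0476C*, so C* = 0.999/0.0476 = 21.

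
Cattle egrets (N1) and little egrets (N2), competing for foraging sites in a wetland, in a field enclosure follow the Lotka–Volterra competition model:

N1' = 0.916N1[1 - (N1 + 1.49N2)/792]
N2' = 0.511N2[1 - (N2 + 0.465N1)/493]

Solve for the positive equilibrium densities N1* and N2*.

N1* ≈ 187, N2* ≈ 406

Setting both brackets to zero gives the nullclines N1 + 1.49N2 = 792 and 0.465N1 + N2 = 493.
Substituting N2 = 493 - 0.465N1 into the first: N1(1 - 1.49·0.465) = 792 - 1.49·493.
So N1* = 57.4/0.307 = 187, and then N2* = 493 - 0.465·187 = 406.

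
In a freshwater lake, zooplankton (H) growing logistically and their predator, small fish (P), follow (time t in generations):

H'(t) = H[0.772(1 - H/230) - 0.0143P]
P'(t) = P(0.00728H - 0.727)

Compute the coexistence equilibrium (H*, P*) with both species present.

H* ≈ 99.9, P* ≈ 30.5

From dP/dt = 0 with P > 0: 0.00728H* = 0.727, so H* = 99.9.
Substitute into dH/dt = 0: 0.772(1 - 99.9/230) = 0.0143P*.
The bracket is 0.566, giving P* = 0.437/0.0143 = 30.5.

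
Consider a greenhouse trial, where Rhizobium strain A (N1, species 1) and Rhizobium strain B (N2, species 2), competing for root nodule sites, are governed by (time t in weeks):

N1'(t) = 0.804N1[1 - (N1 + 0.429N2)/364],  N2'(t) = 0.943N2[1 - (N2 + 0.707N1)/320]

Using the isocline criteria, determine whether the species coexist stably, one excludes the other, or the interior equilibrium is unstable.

stable coexistence

Compare the nullcline intercepts: K1/α12 = 364/0.429 = 848 > K2 = 320; K2/α21 = 320/0.707 = 453 > K1 = 364.
Since both inequalities hold, each species can invade when rare, so the interior equilibrium is stable.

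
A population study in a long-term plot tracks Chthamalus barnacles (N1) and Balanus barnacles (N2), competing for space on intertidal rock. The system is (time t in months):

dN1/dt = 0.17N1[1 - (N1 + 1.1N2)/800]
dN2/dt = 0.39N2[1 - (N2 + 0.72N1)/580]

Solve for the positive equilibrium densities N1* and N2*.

Setting both brackets to zero gives the nullclines N1 + 1.1N2 = 800 and 0.72N1 + N2 = 580.
Substituting N2 = 580 - 0.72N1 into the first: N1(1 - 1.1·0.72) = 800 - 1.1·580.
So N1* = 162/0.208 = 779, and then N2* = 580 - 0.72·779 = 19.2.

N1* ≈ 779, N2* ≈ 19.2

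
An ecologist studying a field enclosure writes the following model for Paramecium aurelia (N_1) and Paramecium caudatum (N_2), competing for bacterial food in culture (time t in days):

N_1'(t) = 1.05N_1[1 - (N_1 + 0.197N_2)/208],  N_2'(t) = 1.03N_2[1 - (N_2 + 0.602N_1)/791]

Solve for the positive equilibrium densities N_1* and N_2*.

Setting both brackets to zero gives the nullclines N_1 + 0.197N_2 = 208 and 0.602N_1 + N_2 = 791.
Substituting N_2 = 791 - 0.602N_1 into the first: N_1(1 - 0.197·0.602) = 208 - 0.197·791.
So N_1* = 52.2/0.881 = 59.2, and then N_2* = 791 - 0.602·59.2 = 755.

N_1* ≈ 59.2, N_2* ≈ 755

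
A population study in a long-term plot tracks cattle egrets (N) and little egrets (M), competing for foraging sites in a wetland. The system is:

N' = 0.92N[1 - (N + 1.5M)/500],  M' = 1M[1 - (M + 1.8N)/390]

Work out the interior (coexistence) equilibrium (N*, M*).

N* ≈ 50, M* ≈ 300

Setting both brackets to zero gives the nullclines N + 1.5M = 500 and 1.8N + M = 390.
Substituting M = 390 - 1.8N into the first: N(1 - 1.5·1.8) = 500 - 1.5·390.
So N* = -85/-1.7 = 50, and then M* = 390 - 1.8·50 = 300.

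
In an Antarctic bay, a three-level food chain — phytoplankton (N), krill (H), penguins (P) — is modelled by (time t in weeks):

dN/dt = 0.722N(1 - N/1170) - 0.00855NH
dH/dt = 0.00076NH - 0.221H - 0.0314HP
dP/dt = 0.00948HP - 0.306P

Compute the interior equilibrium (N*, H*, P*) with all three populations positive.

From dP/dt = 0: 0.00948H* = 0.306, so H* = 32.3.
From dN/dt = 0: 0.722(1 - N*/1170) = 0.00855·32.3, giving N* = 1170·(1 - 0.382) = 723.
From dH/dt = 0: 0.00076·723 - 0.221 = 0.0314P*, so P* = 0.328/0.0314 = 10.5.

N* ≈ 723, H* ≈ 32.3, P* ≈ 10.5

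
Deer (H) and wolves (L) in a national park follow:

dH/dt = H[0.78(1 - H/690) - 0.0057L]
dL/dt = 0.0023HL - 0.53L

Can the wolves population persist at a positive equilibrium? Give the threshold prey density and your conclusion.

The predator equation gives dL/dt > 0 only when H > 0.53/0.0023 = 230.
Without the predator, H → K = 690. Since 690 > 230, the predator can invade and persist.

Threshold H = 230; K > 230, so yes, the predator persists.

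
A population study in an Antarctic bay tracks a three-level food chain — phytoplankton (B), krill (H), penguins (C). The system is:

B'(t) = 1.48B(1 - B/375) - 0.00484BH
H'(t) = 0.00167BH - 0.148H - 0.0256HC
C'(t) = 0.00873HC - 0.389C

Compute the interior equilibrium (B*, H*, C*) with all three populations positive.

From dC/dt = 0: 0.00873H* = 0.389, so H* = 44.6.
From dB/dt = 0: 1.48(1 - B*/375) = 0.00484·44.6, giving B* = 375·(1 - 0.146) = 320.
From dH/dt = 0: 0.00167·320 - 0.148 = 0.0256C*, so C* = 0.387/0.0256 = 15.1.

B* ≈ 320, H* ≈ 44.6, C* ≈ 15.1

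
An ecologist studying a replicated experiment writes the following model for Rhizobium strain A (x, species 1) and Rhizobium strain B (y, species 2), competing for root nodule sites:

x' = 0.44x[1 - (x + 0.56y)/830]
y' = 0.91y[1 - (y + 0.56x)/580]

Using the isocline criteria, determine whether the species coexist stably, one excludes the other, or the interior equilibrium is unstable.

Compare the nullcline intercepts: K1/α12 = 830/0.56 = 1480 > K2 = 580; K2/α21 = 580/0.56 = 1040 > K1 = 830.
Since both inequalities hold, each species can invade when rare, so the interior equilibrium is stable.

stable coexistence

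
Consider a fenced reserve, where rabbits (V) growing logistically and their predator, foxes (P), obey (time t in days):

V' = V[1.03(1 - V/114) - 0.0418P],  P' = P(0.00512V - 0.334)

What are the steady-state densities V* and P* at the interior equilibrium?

V* ≈ 65.2, P* ≈ 10.5

From dP/dt = 0 with P > 0: 0.00512V* = 0.334, so V* = 65.2.
Substitute into dV/dt = 0: 1.03(1 - 65.2/114) = 0.0418P*.
The bracket is 0.428, giving P* = 0.441/0.0418 = 10.5.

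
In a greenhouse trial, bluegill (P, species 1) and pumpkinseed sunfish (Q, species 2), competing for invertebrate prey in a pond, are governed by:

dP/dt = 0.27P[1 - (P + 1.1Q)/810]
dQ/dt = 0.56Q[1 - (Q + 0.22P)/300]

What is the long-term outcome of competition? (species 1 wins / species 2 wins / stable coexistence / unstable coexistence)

Compare the nullcline intercepts: K1/α12 = 810/1.1 = 736 > K2 = 300; K2/α21 = 300/0.22 = 1360 > K1 = 810.
Since both inequalities hold, each species can invade when rare, so the interior equilibrium is stable.

stable coexistence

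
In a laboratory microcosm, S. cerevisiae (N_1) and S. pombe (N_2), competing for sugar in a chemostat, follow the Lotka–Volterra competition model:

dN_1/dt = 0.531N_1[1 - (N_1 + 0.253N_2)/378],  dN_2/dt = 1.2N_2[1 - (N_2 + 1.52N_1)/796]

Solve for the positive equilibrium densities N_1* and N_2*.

Setting both brackets to zero gives the nullclines N_1 + 0.253N_2 = 378 and 1.52N_1 + N_2 = 796.
Substituting N_2 = 796 - 1.52N_1 into the first: N_1(1 - 0.253·1.52) = 378 - 0.253·796.
So N_1* = 177/0.615 = 287, and then N_2* = 796 - 1.52·287 = 360.

N_1* ≈ 287, N_2* ≈ 360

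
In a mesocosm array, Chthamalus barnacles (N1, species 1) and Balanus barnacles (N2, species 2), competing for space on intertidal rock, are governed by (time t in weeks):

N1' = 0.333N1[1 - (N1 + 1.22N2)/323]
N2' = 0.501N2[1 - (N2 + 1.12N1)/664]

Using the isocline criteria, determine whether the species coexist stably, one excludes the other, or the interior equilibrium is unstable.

Compare the nullcline intercepts: K1/α12 = 323/1.22 = 265 < K2 = 664; K2/α21 = 664/1.12 = 593 > K1 = 323.
Since the inequalities point opposite ways, species 2 can invade but species 1 cannot.

species 2 excludes species 1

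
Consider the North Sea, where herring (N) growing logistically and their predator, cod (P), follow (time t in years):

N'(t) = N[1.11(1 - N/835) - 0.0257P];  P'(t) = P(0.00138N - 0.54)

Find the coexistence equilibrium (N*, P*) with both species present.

N* ≈ 391, P* ≈ 23

From dP/dt = 0 with P > 0: 0.00138N* = 0.54, so N* = 391.
Substitute into dN/dt = 0: 1.11(1 - 391/835) = 0.0257P*.
The bracket is 0.531, giving P* = 0.59/0.0257 = 23.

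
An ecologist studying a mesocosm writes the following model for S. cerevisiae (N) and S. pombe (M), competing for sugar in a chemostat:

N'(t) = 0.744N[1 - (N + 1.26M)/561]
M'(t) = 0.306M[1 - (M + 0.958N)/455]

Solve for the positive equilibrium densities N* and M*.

N* ≈ 59.4, M* ≈ 398

Setting both brackets to zero gives the nullclines N + 1.26M = 561 and 0.958N + M = 455.
Substituting M = 455 - 0.958N into the first: N(1 - 1.26·0.958) = 561 - 1.26·455.
So N* = -12.3/-0.207 = 59.4, and then M* = 455 - 0.958·59.4 = 398.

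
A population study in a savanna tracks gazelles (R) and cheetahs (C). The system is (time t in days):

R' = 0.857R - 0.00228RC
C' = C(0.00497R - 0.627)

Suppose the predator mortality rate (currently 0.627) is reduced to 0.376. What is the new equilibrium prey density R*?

R* ≈ 75.7

At the interior fixed point, setting dC/dt = 0 with C > 0 fixes R* = (predator death rate)/(RC coefficient) — independent of the other coefficients.
With the change, R* = 0.376/0.00497 = 75.7; it falls from 126.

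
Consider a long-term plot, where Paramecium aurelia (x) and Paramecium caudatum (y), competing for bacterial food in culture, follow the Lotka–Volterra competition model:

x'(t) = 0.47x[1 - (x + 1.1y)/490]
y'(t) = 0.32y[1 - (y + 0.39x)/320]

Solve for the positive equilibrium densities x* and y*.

x* ≈ 242, y* ≈ 226

Setting both brackets to zero gives the nullclines x + 1.1y = 490 and 0.39x + y = 320.
Substituting y = 320 - 0.39x into the first: x(1 - 1.1·0.39) = 490 - 1.1·320.
So x* = 138/0.571 = 242, and then y* = 320 - 0.39·242 = 226.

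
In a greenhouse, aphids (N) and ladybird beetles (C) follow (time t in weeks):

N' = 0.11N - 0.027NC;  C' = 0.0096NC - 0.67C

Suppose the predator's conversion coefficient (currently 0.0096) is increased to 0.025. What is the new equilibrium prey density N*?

At the interior fixed point, setting dC/dt = 0 with C > 0 fixes N* = (predator death rate)/(NC coefficient) — independent of the other coefficients.
With the change, N* = 0.67/0.025 = 26.8; it falls from 69.8.

N* ≈ 26.8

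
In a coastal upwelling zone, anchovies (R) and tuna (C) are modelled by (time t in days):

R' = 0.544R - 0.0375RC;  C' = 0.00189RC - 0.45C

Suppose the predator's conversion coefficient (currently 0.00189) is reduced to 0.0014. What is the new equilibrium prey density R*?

At the interior fixed point, setting dC/dt = 0 with C > 0 fixes R* = (predator death rate)/(RC coefficient) — independent of the other coefficients.
With the change, R* = 0.45/0.0014 = 321; it rises from 238.

R* ≈ 321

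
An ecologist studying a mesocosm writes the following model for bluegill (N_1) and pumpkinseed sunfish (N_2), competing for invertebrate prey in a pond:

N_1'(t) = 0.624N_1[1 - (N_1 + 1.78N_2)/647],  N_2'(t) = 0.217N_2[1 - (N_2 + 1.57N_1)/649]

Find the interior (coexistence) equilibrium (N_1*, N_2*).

Setting both brackets to zero gives the nullclines N_1 + 1.78N_2 = 647 and 1.57N_1 + N_2 = 649.
Substituting N_2 = 649 - 1.57N_1 into the first: N_1(1 - 1.78·1.57) = 647 - 1.78·649.
So N_1* = -508/-1.79 = 283, and then N_2* = 649 - 1.57·283 = 204.

N_1* ≈ 283, N_2* ≈ 204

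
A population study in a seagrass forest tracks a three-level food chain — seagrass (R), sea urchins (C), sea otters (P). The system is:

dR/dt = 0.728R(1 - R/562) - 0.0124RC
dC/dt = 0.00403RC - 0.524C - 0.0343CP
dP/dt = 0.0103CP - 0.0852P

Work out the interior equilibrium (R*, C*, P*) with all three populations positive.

R* ≈ 483, C* ≈ 8.27, P* ≈ 41.5

From dP/dt = 0: 0.0103C* = 0.0852, so C* = 8.27.
From dR/dt = 0: 0.728(1 - R*/562) = 0.0124·8.27, giving R* = 562·(1 - 0.141) = 483.
From dC/dt = 0: 0.00403·483 - 0.524 = 0.0343P*, so P* = 1.42/0.0343 = 41.5.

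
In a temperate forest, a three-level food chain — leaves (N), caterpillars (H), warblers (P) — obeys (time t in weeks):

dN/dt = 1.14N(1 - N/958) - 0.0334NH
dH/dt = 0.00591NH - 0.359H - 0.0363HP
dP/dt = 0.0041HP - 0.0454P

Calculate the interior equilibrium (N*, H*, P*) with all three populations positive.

From dP/dt = 0: 0.0041H* = 0.0454, so H* = 11.1.
From dN/dt = 0: 1.14(1 - N*/958) = 0.0334·11.1, giving N* = 958·(1 - 0.324) = 647.
From dH/dt = 0: 0.00591·647 - 0.359 = 0.0363P*, so P* = 3.47/0.0363 = 95.5.

N* ≈ 647, H* ≈ 11.1, P* ≈ 95.5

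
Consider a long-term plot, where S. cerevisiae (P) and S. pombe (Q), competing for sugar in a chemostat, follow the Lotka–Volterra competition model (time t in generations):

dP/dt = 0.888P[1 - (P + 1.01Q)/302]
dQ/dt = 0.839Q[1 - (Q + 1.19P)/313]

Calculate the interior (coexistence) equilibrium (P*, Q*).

Setting both brackets to zero gives the nullclines P + 1.01Q = 302 and 1.19P + Q = 313.
Substituting Q = 313 - 1.19P into the first: P(1 - 1.01·1.19) = 302 - 1.01·313.
So P* = -14.1/-0.202 = 70, and then Q* = 313 - 1.19·70 = 230.

P* ≈ 70, Q* ≈ 230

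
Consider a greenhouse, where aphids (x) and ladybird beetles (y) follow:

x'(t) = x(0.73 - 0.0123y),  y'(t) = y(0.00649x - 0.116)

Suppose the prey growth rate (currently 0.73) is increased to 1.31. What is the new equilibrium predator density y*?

At the interior fixed point, setting dx/dt = 0 with x > 0 fixes y* = (prey growth rate)/(xy coefficient) — independent of the other coefficients.
With the change, y* = 1.31/0.0123 = 107; it rises from 59.3.

y* ≈ 107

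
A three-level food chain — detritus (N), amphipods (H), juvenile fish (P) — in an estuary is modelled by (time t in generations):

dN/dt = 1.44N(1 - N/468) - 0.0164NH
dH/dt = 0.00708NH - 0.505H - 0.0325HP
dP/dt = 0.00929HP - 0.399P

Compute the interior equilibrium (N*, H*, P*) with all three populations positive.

N* ≈ 239, H* ≈ 42.9, P* ≈ 36.5

From dP/dt = 0: 0.00929H* = 0.399, so H* = 42.9.
From dN/dt = 0: 1.44(1 - N*/468) = 0.0164·42.9, giving N* = 468·(1 - 0.489) = 239.
From dH/dt = 0: 0.00708·239 - 0.505 = 0.0325P*, so P* = 1.19/0.0325 = 36.5.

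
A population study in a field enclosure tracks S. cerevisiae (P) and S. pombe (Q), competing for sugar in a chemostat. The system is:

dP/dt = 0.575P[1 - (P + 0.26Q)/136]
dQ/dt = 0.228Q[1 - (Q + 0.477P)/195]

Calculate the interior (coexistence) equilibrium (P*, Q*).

P* ≈ 97.4, Q* ≈ 149

Setting both brackets to zero gives the nullclines P + 0.26Q = 136 and 0.477P + Q = 195.
Substituting Q = 195 - 0.477P into the first: P(1 - 0.26·0.477) = 136 - 0.26·195.
So P* = 85.3/0.876 = 97.4, and then Q* = 195 - 0.477·97.4 = 149.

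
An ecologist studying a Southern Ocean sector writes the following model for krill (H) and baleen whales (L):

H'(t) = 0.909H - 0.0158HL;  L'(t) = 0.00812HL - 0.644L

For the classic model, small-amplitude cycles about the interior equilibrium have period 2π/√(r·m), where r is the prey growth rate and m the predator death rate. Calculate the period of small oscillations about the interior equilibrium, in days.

T ≈ 8.21 days

Here r = 0.909 and m = 0.644, so r·m = 0.585.
ω = √0.585 = 0.765 per day, hence T = 2π/ω ≈ 8.21 days.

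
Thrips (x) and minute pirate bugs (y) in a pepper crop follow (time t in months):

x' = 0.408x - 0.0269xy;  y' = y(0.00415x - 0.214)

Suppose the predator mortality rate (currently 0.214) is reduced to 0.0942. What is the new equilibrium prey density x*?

x* ≈ 22.7

At the interior fixed point, setting dy/dt = 0 with y > 0 fixes x* = (predator death rate)/(xy coefficient) — independent of the other coefficients.
With the change, x* = 0.0942/0.00415 = 22.7; it falls from 51.6.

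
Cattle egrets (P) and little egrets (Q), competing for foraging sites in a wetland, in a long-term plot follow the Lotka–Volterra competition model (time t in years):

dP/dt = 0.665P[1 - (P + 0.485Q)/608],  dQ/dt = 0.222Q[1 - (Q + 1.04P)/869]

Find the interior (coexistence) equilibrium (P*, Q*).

P* ≈ 376, Q* ≈ 478

Setting both brackets to zero gives the nullclines P + 0.485Q = 608 and 1.04P + Q = 869.
Substituting Q = 869 - 1.04P into the first: P(1 - 0.485·1.04) = 608 - 0.485·869.
So P* = 187/0.496 = 376, and then Q* = 869 - 1.04·376 = 478.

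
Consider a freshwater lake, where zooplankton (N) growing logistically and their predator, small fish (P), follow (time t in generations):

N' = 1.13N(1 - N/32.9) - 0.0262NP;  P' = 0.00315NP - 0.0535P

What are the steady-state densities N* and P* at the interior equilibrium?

From dP/dt = 0 with P > 0: 0.00315N* = 0.0535, so N* = 17.
Substitute into dN/dt = 0: 1.13(1 - 17/32.9) = 0.0262P*.
The bracket is 0.484, giving P* = 0.547/0.0262 = 20.9.

N* ≈ 17, P* ≈ 20.9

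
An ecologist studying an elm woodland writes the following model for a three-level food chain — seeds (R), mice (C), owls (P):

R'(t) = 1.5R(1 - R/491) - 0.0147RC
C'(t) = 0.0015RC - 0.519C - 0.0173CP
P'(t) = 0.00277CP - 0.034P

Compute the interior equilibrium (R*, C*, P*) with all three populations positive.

From dP/dt = 0: 0.00277C* = 0.034, so C* = 12.3.
From dR/dt = 0: 1.5(1 - R*/491) = 0.0147·12.3, giving R* = 491·(1 - 0.12) = 432.
From dC/dt = 0: 0.0015·432 - 0.519 = 0.0173P*, so P* = 0.129/0.0173 = 7.45.

R* ≈ 432, C* ≈ 12.3, P* ≈ 7.45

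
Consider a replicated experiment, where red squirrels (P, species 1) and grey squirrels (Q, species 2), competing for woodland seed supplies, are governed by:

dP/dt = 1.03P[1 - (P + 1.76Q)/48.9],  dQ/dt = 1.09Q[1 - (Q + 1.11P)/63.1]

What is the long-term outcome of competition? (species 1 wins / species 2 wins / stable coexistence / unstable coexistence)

species 2 excludes species 1

Compare the nullcline intercepts: K1/α12 = 48.9/1.76 = 27.8 < K2 = 63.1; K2/α21 = 63.1/1.11 = 56.8 > K1 = 48.9.
Since the inequalities point opposite ways, species 2 can invade but species 1 cannot.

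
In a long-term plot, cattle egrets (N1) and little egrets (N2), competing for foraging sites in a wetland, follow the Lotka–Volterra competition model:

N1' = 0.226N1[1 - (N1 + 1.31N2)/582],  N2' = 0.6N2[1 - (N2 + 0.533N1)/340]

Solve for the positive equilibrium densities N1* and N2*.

Setting both brackets to zero gives the nullclines N1 + 1.31N2 = 582 and 0.533N1 + N2 = 340.
Substituting N2 = 340 - 0.533N1 into the first: N1(1 - 1.31·0.533) = 582 - 1.31·340.
So N1* = 137/0.302 = 453, and then N2* = 340 - 0.533·453 = 98.7.

N1* ≈ 453, N2* ≈ 98.7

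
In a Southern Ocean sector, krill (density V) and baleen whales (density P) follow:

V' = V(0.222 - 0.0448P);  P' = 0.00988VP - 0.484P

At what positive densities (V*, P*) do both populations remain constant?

Set dP/dt = 0 with P > 0: 0.00988V - 0.484 = 0, so V* = 0.484/0.00988 = 49.
Set dV/dt = 0 with V > 0: 0.222 - 0.0448P = 0, so P* = 0.222/0.0448 = 4.96.

V* ≈ 49, P* ≈ 4.96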